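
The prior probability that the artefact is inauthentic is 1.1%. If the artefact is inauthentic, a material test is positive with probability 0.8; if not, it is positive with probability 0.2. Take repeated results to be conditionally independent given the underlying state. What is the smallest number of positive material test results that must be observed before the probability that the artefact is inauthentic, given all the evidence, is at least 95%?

Prior odds: 0.011 ÷ 0.989 = 11/989.
Likelihood ratio of a positive = 0.8/0.2 = 4.
Target posterior odds = 0.95/0.05 = 19.
Need (11/989) × 4ⁿ ≥ 19, i.e. 4ⁿ ≥ 18791/11.
4⁵ = 1024 falls short of 18791/11 but 4⁶ = 4096 reaches it, so n = 6.

6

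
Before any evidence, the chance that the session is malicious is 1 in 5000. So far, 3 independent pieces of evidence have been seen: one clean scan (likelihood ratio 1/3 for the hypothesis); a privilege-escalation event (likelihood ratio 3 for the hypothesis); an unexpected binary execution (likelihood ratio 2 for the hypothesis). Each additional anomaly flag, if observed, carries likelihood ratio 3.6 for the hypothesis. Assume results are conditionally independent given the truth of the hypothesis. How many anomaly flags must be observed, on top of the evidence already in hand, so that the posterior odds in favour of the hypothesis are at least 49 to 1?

10

Prior odds = 0.0002/0.9998 = 1/4999.
Combined Bayes factor of the evidence already in hand = (1/3) × 3 × 2 = 2.
Odds after that evidence = (1/4999) × 2 = 2/4999.
Target odds = 49.
Need 3.6ⁿ ≥ 49 ÷ (2/4999) = 122475.5.
3.6⁹ ≈101560 falls short of 122475.5 but 3.6¹⁰ ≈365616 reaches it, so n = 10.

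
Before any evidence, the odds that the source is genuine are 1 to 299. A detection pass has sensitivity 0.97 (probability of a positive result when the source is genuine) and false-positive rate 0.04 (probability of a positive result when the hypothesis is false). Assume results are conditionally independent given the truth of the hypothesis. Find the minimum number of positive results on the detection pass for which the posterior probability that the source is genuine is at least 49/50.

4

Prior odds = 1/299.
Likelihood ratio of a positive result = 0.97/0.04 = 24.25.
Target odds: 0.98 ÷ 0.02 = 49.
Require 24.25ⁿ ≥ 49 ÷ (1/299) = 14651.
24.25³ = 912673/64 falls short of 14651 but 24.25⁴ = 88529281/256 reaches it, so n = 4.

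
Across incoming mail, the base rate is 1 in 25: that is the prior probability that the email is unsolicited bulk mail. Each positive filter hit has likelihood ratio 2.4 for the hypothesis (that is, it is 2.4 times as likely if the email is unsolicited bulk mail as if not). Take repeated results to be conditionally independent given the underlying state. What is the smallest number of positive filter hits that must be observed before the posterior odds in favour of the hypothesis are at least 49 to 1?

9

Prior odds = 0.04/0.96 = 1/24.
Likelihood ratio per positive filter hit = 2.4.
Target odds = 49.
Require 2.4ⁿ ≥ 49 ÷ (1/24) = 1176.
2.4⁸ = 429981696/390625 falls short of 1176 but 2.4⁹ ≈2641.81 reaches it, so n = 9.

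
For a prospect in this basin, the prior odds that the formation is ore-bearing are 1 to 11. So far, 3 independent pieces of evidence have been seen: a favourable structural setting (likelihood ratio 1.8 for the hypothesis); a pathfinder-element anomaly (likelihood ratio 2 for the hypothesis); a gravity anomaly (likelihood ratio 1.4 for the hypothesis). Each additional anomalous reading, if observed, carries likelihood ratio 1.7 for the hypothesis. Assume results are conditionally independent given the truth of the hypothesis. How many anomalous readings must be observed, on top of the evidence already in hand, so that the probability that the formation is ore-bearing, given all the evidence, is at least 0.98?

9

Prior odds = 1/11.
Combined Bayes factor of the evidence already in hand = 1.8 × 2 × 1.4 = 5.04.
Odds after that evidence = (1/11) × 5.04 = 126/275.
Target odds = 0.98/0.02 = 49.
Need 1.7ⁿ ≥ 49 ÷ (126/275) = 1925/18.
1.7⁸ ≈69.7576 falls short of 1925/18 but 1.7⁹ ≈118.588 reaches it, so n = 9.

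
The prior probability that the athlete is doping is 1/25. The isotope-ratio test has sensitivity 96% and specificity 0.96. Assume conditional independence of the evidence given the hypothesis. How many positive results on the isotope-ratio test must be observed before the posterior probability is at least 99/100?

3

Prior odds = 0.04/0.96 = 1/24.
False-positive rate = 1 − 0.96 = 0.04; likelihood ratio of a positive = 0.96/0.04 = 24.
Target posterior odds = 0.99/0.01 = 99.
Require 24ⁿ ≥ 99 ÷ (1/24) = 2376.
24² = 576 falls short of 2376 but 24³ = 13824 reaches it, so n = 3.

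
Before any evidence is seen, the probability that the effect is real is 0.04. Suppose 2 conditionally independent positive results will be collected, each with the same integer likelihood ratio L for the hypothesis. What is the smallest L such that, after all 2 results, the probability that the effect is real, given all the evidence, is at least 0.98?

Prior odds = 0.04/0.96 = 1/24.
Target odds = 0.98/0.02 = 49.
Need L² ≥ 49 ÷ (1/24) = 1176.
34² = 1156 < 1176 ≤ 1225 = 35², so L = 35.

35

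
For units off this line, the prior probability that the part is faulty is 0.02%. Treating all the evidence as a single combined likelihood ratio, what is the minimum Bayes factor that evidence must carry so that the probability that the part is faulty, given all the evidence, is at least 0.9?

44991

Prior odds = 0.0002/0.9998 = 1/4999.
Target odds = 0.9/0.1 = 9.
Required Bayes factor = 9 ÷ (1/4999) = 44991.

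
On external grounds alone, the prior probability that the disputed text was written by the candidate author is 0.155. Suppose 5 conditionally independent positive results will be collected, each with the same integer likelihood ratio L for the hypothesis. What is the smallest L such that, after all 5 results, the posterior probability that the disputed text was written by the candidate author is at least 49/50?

Prior odds = 0.155/0.845 = 31/169.
Target odds = 0.98/0.02 = 49.
Need L⁵ ≥ 49 ÷ (31/169) = 8281/31.
3⁵ = 243 < 8281/31 ≤ 1024 = 4⁵, so L = 4.

4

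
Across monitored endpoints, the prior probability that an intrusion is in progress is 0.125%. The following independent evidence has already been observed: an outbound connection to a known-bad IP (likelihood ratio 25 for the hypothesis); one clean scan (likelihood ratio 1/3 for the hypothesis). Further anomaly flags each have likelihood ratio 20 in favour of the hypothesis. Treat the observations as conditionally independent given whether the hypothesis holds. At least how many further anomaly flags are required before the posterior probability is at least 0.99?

Prior odds = 0.00125/0.99875 = 1/799.
Combined Bayes factor of the evidence already in hand = 25 × (1/3) = 25/3.
Odds after that evidence = (1/799) × 25/3 = 25/2397.
Target odds = 0.99/0.01 = 99.
Need 20ⁿ ≥ 99 ÷ (25/2397) = 9492.12.
20³ = 8000 falls short of 9492.12 but 20⁴ = 160000 reaches it, so n = 4.

4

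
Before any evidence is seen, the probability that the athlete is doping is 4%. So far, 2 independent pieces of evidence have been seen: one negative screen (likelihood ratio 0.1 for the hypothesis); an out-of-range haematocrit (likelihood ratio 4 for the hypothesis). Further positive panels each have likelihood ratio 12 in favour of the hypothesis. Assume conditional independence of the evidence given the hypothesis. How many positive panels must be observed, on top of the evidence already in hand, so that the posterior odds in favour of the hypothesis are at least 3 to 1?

Prior odds = 0.04/0.96 = 1/24.
Combined Bayes factor of the evidence already in hand = 0.1 × 4 = 0.4.
Odds after that evidence = (1/24) × 0.4 = 1/60.
Target odds = 3.
Need 12ⁿ ≥ 3 ÷ (1/60) = 180.
12² = 144 falls short of 180 but 12³ = 1728 reaches it, so n = 3.

3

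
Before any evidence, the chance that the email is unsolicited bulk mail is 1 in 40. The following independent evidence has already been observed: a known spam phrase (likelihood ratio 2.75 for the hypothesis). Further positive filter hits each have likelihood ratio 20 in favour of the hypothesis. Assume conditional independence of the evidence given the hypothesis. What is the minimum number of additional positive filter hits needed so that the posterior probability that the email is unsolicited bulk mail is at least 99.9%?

4

Prior odds = 0.025/0.975 = 1/39.
Bayes factor of the evidence already in hand = 2.75.
Odds after that evidence = (1/39) × 2.75 = 11/156.
Target odds = 0.999/0.001 = 999.
Need 20ⁿ ≥ 999 ÷ (11/156) = 155844/11.
20³ = 8000 falls short of 155844/11 but 20⁴ = 160000 reaches it, so n = 4.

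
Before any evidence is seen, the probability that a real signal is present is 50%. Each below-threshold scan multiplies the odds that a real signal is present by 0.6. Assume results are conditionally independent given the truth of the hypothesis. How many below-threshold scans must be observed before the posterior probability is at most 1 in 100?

Prior odds: 0.5 ÷ 0.5 = 1.
Likelihood ratio per below-threshold scan = 0.6.
Target posterior odds = 0.01/0.99 = 1/99.
Need 1 × 0.6ⁿ ≤ 1/99, i.e. 0.6ⁿ ≤ 1/99.
0.6⁸ = 6561/390625 is still above 1/99 but 0.6⁹ = 19683/1953125 is at or below it, so n = 9.

9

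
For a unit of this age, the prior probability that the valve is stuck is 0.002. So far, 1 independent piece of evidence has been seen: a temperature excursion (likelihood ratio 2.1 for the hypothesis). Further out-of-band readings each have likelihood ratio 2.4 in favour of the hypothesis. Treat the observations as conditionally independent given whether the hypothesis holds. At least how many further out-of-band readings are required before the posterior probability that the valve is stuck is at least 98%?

11

Prior odds = 0.002/0.998 = 1/499.
Bayes factor of the evidence already in hand = 2.1.
Odds after that evidence = (1/499) × 2.1 = 21/4990.
Target odds = 0.98/0.02 = 49.
Need 2.4ⁿ ≥ 49 ÷ (21/4990) = 34930/3.
2.4¹⁰ ≈6340.34 falls short of 34930/3 but 2.4¹¹ ≈15216.8 reaches it, so n = 11.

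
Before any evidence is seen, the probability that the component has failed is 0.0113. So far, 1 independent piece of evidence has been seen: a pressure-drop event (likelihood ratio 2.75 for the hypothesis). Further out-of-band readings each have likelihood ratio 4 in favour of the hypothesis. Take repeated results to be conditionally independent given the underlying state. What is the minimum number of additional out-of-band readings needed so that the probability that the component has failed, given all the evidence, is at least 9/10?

Prior odds = 0.0113/0.9887 = 113/9887.
Bayes factor of the evidence already in hand = 2.75.
Odds after that evidence = (113/9887) × 2.75 = 1243/39548.
Target odds = 0.9/0.1 = 9.
Need 4ⁿ ≥ 9 ÷ (1243/39548) = 355932/1243.
4⁴ = 256 falls short of 355932/1243 but 4⁵ = 1024 reaches it, so n = 5.

5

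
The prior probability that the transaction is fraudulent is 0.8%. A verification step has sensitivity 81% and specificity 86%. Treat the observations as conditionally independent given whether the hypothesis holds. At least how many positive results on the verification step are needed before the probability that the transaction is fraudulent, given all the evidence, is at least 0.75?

4

Prior odds = 0.008/0.992 = 1/124.
False-positive rate = 1 − 0.86 = 0.14; likelihood ratio of a positive = 0.81/0.14 = 81/14.
Target posterior odds = 0.75/0.25 = 3.
Need (1/124) × (81/14)ⁿ ≥ 3, i.e. (81/14)ⁿ ≥ 372.
(81/14)³ = 531441/2744 falls short of 372 but (81/14)⁴ = 43046721/38416 reaches it, so n = 4.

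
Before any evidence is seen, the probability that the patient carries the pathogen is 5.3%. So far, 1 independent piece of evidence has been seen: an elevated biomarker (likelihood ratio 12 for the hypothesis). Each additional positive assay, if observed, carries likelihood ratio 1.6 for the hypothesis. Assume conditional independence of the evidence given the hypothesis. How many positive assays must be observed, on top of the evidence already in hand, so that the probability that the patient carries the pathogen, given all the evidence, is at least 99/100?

Prior odds = 0.053/0.947 = 53/947.
Bayes factor of the evidence already in hand = 12.
Odds after that evidence = (53/947) × 12 = 636/947.
Target odds = 0.99/0.01 = 99.
Need 1.6ⁿ ≥ 99 ÷ (636/947) = 31251/212.
1.6¹⁰ ≈109.951 falls short of 31251/212 but 1.6¹¹ ≈175.922 reaches it, so n = 11.

11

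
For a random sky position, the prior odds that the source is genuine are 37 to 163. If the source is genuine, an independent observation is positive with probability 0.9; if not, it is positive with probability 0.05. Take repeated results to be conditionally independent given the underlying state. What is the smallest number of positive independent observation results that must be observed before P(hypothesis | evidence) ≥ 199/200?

3

Prior odds = 37/163.
Likelihood ratio of a positive = 0.9/0.05 = 18.
Target odds: 0.995 ÷ 0.005 = 199.
Require 18ⁿ ≥ 199 ÷ (37/163) = 32437/37.
18² = 324 falls short of 32437/37 but 18³ = 5832 reaches it, so n = 3.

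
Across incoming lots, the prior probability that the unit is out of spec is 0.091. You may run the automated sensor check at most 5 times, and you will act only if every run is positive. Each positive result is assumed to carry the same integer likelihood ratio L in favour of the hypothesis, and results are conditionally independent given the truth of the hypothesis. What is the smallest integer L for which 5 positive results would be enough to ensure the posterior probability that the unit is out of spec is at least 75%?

2

Prior odds = 0.091/0.909 = 91/909.
Target odds = 0.75/0.25 = 3.
Need L⁵ ≥ 3 ÷ (91/909) = 2727/91.
1⁵ = 1 < 2727/91 ≤ 32 = 2⁵, so L = 2.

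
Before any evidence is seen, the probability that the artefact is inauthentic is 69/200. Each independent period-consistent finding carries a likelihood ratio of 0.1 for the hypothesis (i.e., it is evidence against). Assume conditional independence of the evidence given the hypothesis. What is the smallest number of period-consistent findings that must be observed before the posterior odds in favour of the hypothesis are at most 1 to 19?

2

Prior odds: 0.345 ÷ 0.655 = 69/131.
Likelihood ratio per period-consistent finding = 0.1.
Target odds = 1/19.
Require 0.1ⁿ ≤ 1/19 ÷ (69/131) = 131/1311.
0.1¹ = 0.1 is still above 131/1311 but 0.1² = 0.01 is at or below it, so n = 2.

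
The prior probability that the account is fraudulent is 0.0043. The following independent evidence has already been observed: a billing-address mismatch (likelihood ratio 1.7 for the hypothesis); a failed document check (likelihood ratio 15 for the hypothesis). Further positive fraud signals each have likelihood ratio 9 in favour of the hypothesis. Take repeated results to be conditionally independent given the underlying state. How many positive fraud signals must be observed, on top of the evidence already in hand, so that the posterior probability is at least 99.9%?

Prior odds = 0.0043/0.9957 = 43/9957.
Combined Bayes factor of the evidence already in hand = 1.7 × 15 = 25.5.
Odds after that evidence = (43/9957) × 25.5 = 731/6638.
Target odds = 0.999/0.001 = 999.
Need 9ⁿ ≥ 999 ÷ (731/6638) = 6631362/731.
9⁴ = 6561 falls short of 6631362/731 but 9⁵ = 59049 reaches it, so n = 5.

5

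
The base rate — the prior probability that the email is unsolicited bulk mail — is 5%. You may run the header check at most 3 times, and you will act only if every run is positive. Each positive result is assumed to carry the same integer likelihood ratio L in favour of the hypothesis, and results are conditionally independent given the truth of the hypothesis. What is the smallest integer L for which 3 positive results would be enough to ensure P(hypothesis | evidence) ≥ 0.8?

5

Prior odds = 0.05/0.95 = 1/19.
Target odds = 0.8/0.2 = 4.
Need L³ ≥ 4 ÷ (1/19) = 76.
4³ = 64 < 76 ≤ 125 = 5³, so L = 5.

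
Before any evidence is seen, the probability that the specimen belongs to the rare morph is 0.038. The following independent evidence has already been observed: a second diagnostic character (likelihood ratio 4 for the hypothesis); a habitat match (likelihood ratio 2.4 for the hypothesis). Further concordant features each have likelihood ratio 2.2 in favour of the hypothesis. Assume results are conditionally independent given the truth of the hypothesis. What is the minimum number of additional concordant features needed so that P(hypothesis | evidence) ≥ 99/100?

8

Prior odds = 0.038/0.962 = 19/481.
Combined Bayes factor of the evidence already in hand = 4 × 2.4 = 9.6.
Odds after that evidence = (19/481) × 9.6 = 912/2405.
Target odds = 0.99/0.01 = 99.
Need 2.2ⁿ ≥ 99 ÷ (912/2405) = 79365/304.
2.2⁷ = 19487171/78125 falls short of 79365/304 but 2.2⁸ = 214358881/390625 reaches it, so n = 8.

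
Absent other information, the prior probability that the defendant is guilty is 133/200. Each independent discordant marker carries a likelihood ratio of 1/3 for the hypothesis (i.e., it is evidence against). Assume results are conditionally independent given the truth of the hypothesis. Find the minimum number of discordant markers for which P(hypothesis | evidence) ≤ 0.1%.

7

Prior odds = 0.665/0.335 = 133/67.
Likelihood ratio per discordant marker = 1/3.
Target posterior odds = 0.001/0.999 = 1/999.
Need (133/67) × (1/3)ⁿ ≤ 1/999, i.e. (1/3)ⁿ ≤ 67/132867.
(1/3)⁶ = 1/729 is still above 67/132867 but (1/3)⁷ = 1/2187 is at or below it, so n = 7.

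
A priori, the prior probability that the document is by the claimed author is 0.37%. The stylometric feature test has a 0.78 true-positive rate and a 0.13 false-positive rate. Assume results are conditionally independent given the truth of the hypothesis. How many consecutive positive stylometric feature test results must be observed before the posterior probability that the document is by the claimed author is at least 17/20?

5

Prior odds: 0.0037 ÷ 0.9963 = 37/9963.
Likelihood ratio of a positive result = 0.78/0.13 = 6.
Target posterior odds = 0.85/0.15 = 17/3.
Need (37/9963) × 6ⁿ ≥ 17/3, i.e. 6ⁿ ≥ 56457/37.
6⁴ = 1296 falls short of 56457/37 but 6⁵ = 7776 reaches it, so n = 5.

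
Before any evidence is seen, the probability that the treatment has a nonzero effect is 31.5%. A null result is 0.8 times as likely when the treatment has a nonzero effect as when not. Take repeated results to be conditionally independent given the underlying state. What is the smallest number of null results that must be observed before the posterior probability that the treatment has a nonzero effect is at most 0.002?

Prior odds = 0.315/0.685 = 63/137.
Likelihood ratio per null result = 0.8.
Target posterior odds = 0.002/0.998 = 1/499.
Need (63/137) × 0.8ⁿ ≤ 1/499, i.e. 0.8ⁿ ≤ 137/31437.
0.8²⁴ ≈0.00472237 is still above 137/31437 but 0.8²⁵ ≈0.00377789 is at or below it, so n = 25.

25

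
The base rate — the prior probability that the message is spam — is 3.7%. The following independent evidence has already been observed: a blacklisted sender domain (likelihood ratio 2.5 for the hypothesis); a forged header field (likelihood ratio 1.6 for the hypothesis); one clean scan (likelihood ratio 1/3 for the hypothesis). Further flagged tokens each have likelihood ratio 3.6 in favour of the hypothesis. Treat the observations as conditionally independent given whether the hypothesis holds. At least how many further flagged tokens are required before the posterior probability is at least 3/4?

Prior odds = 0.037/0.963 = 37/963.
Combined Bayes factor of the evidence already in hand = 2.5 × 1.6 × (1/3) = 4/3.
Odds after that evidence = (37/963) × 4/3 = 148/2889.
Target odds = 0.75/0.25 = 3.
Need 3.6ⁿ ≥ 3 ÷ (148/2889) = 8667/148.
3.6³ = 46.656 falls short of 8667/148 but 3.6⁴ = 167.9616 reaches it, so n = 4.

4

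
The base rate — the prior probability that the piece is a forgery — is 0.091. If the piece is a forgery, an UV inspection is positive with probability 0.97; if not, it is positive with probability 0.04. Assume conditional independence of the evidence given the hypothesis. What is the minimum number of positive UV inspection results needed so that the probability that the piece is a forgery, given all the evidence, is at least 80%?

Prior odds = 0.091/0.909 = 91/909.
Likelihood ratio of a positive = 0.97/0.04 = 24.25.
Target odds: 0.8 ÷ 0.2 = 4.
Require 24.25ⁿ ≥ 4 ÷ (91/909) = 3636/91.
24.25¹ = 24.25 falls short of 3636/91 but 24.25² = 588.0625 reaches it, so n = 2.

2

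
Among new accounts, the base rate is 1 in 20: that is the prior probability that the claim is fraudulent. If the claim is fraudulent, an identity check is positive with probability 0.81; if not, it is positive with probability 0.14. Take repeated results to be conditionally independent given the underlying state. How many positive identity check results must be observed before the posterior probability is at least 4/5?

3

Prior odds: 0.05 ÷ 0.95 = 1/19.
Likelihood ratio of a positive = 0.81/0.14 = 81/14.
Target odds: 0.8 ÷ 0.2 = 4.
Need (1/19) × (81/14)ⁿ ≥ 4, i.e. (81/14)ⁿ ≥ 76.
(81/14)² = 6561/196 falls short of 76 but (81/14)³ = 531441/2744 reaches it, so n = 3.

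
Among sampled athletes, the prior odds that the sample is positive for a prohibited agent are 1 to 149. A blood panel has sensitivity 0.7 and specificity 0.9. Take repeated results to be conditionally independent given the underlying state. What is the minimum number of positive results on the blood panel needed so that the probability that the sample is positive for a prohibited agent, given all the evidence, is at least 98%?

Prior odds = 1/149.
False-positive rate = 1 − 0.9 = 0.1; likelihood ratio of a positive = 0.7/0.1 = 7.
Target odds: 0.98 ÷ 0.02 = 49.
Need (1/149) × 7ⁿ ≥ 49, i.e. 7ⁿ ≥ 7301.
7⁴ = 2401 falls short of 7301 but 7⁵ = 16807 reaches it, so n = 5.

5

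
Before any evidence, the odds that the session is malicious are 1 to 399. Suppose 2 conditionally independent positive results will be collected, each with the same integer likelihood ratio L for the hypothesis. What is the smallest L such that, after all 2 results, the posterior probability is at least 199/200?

282

Prior odds = 1/399.
Target odds = 0.995/0.005 = 199.
Need L² ≥ 199 ÷ (1/399) = 79401.
281² = 78961 < 79401 ≤ 79524 = 282², so L = 282.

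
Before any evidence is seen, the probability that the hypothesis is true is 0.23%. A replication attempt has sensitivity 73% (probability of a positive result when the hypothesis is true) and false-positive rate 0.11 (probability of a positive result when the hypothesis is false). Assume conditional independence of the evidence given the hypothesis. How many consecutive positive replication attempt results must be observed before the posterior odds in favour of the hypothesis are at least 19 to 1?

Prior odds: 0.0023 ÷ 0.9977 = 23/9977.
Likelihood ratio of a positive result = 0.73/0.11 = 73/11.
Target odds = 19.
Need (23/9977) × (73/11)ⁿ ≥ 19, i.e. (73/11)ⁿ ≥ 189563/23.
(73/11)⁴ = 28398241/14641 falls short of 189563/23 but (73/11)⁵ ≈12872.1 reaches it, so n = 5.

5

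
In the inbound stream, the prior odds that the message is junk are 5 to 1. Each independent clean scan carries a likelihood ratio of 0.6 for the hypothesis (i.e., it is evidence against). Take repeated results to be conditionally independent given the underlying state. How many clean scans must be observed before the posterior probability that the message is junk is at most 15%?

7

Prior odds = 5.
Likelihood ratio per clean scan = 0.6.
Target posterior odds = 0.15/0.85 = 3/17.
Require 0.6ⁿ ≤ 3/17 ÷ 5 = 3/85.
0.6⁶ = 729/15625 is still above 3/85 but 0.6⁷ = 2187/78125 is at or below it, so n = 7.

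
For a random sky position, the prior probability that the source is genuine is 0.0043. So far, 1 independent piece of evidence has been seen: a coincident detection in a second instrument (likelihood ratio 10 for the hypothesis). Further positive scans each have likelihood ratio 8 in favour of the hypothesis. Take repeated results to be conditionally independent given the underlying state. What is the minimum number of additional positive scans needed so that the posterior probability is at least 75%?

3

Prior odds = 0.0043/0.9957 = 43/9957.
Bayes factor of the evidence already in hand = 10.
Odds after that evidence = (43/9957) × 10 = 430/9957.
Target odds = 0.75/0.25 = 3.
Need 8ⁿ ≥ 3 ÷ (430/9957) = 29871/430.
8² = 64 falls short of 29871/430 but 8³ = 512 reaches it, so n = 3.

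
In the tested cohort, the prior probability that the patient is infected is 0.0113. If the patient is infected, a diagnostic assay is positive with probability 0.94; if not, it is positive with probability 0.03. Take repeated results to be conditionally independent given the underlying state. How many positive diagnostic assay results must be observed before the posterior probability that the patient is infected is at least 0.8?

2

Prior odds: 0.0113 ÷ 0.9887 = 113/9887.
Likelihood ratio of a positive = 0.94/0.03 = 94/3.
Target odds: 0.8 ÷ 0.2 = 4.
Require (94/3)ⁿ ≥ 4 ÷ (113/9887) = 39548/113.
(94/3)¹ = 94/3 falls short of 39548/113 but (94/3)² = 8836/9 reaches it, so n = 2.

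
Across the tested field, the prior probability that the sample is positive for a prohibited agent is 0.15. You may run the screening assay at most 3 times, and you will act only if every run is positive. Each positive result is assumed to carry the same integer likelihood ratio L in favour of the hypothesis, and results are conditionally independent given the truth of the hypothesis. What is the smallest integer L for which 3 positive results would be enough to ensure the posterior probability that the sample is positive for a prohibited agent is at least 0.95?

Prior odds = 0.15/0.85 = 3/17.
Target odds = 0.95/0.05 = 19.
Need L³ ≥ 19 ÷ (3/17) = 323/3.
4³ = 64 < 323/3 ≤ 125 = 5³, so L = 5.

5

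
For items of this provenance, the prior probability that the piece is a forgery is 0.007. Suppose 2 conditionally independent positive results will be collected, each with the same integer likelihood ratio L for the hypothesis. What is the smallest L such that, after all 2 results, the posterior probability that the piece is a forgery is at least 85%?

Prior odds = 0.007/0.993 = 7/993.
Target odds = 0.85/0.15 = 17/3.
Need L² ≥ 17/3 ÷ (7/993) = 5627/7.
28² = 784 < 5627/7 ≤ 841 = 29², so L = 29.

29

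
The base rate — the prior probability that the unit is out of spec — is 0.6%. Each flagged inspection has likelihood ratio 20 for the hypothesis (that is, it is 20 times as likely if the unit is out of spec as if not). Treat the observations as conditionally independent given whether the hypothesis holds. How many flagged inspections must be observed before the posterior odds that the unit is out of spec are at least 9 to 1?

3

Prior odds = 0.006/0.994 = 3/497.
Likelihood ratio per flagged inspection = 20.
Target odds = 9.
Need (3/497) × 20ⁿ ≥ 9, i.e. 20ⁿ ≥ 1491.
20² = 400 falls short of 1491 but 20³ = 8000 reaches it, so n = 3.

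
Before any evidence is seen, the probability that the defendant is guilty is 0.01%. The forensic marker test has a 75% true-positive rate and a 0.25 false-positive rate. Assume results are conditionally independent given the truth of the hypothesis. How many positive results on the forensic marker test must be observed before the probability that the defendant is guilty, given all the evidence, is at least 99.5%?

14

Prior odds: 0.0001 ÷ 0.9999 = 1/9999.
Likelihood ratio of a positive result = 0.75/0.25 = 3.
Target posterior odds = 0.995/0.005 = 199.
Need (1/9999) × 3ⁿ ≥ 199, i.e. 3ⁿ ≥ 1989801.
3¹³ = 1594323 falls short of 1989801 but 3¹⁴ = 4782969 reaches it, so n = 14.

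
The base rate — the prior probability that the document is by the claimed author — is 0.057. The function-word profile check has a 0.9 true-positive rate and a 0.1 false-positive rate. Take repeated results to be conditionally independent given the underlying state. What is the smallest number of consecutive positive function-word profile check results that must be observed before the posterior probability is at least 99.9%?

5

Prior odds: 0.057 ÷ 0.943 = 57/943.
Likelihood ratio of a positive result = 0.9/0.1 = 9.
Target odds: 0.999 ÷ 0.001 = 999.
Require 9ⁿ ≥ 999 ÷ (57/943) = 314019/19.
9⁴ = 6561 falls short of 314019/19 but 9⁵ = 59049 reaches it, so n = 5.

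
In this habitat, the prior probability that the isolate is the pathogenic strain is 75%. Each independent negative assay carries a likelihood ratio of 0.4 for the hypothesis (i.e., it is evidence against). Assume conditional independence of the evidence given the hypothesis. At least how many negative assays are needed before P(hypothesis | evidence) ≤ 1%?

Prior odds = 0.75/0.25 = 3.
Likelihood ratio per negative assay = 0.4.
Target odds: 0.01 ÷ 0.99 = 1/99.
Require 0.4ⁿ ≤ 1/99 ÷ 3 = 1/297.
0.4⁶ = 64/15625 is still above 1/297 but 0.4⁷ = 128/78125 is at or below it, so n = 7.

7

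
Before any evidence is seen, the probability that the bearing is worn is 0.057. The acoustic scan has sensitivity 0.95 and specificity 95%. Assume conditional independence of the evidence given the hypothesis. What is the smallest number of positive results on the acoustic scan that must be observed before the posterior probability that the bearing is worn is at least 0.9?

2

Prior odds = 0.057/0.943 = 57/943.
False-positive rate = 1 − 0.95 = 0.05; likelihood ratio of a positive = 0.95/0.05 = 19.
Target posterior odds = 0.9/0.1 = 9.
Need (57/943) × 19ⁿ ≥ 9, i.e. 19ⁿ ≥ 2829/19.
19¹ = 19 falls short of 2829/19 but 19² = 361 reaches it, so n = 2.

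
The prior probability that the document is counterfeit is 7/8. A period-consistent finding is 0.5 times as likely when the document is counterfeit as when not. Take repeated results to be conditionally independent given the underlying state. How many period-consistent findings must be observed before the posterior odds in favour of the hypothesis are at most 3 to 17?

Prior odds = 0.875/0.125 = 7.
Likelihood ratio per period-consistent finding = 0.5.
Target odds = 3/17.
Need 7 × 0.5ⁿ ≤ 3/17, i.e. 0.5ⁿ ≤ 3/119.
0.5⁵ = 0.03125 is still above 3/119 but 0.5⁶ = 0.015625 is at or below it, so n = 6.

6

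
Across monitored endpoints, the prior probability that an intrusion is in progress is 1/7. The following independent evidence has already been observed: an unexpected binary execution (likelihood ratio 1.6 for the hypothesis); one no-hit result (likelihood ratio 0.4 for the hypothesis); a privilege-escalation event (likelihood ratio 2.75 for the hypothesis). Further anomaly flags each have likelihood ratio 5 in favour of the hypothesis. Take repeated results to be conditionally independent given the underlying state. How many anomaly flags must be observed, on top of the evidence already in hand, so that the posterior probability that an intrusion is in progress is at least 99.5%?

5

Prior odds = (1/7)/(6/7) = 1/6.
Combined Bayes factor of the evidence already in hand = 1.6 × 0.4 × 2.75 = 1.76.
Odds after that evidence = (1/6) × 1.76 = 22/75.
Target odds = 0.995/0.005 = 199.
Need 5ⁿ ≥ 199 ÷ (22/75) = 14925/22.
5⁴ = 625 falls short of 14925/22 but 5⁵ = 3125 reaches it, so n = 5.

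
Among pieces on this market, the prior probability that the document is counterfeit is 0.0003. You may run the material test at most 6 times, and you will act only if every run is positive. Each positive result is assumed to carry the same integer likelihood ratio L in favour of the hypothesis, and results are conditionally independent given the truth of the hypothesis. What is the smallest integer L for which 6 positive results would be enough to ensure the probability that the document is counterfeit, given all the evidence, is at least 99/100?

Prior odds = 0.0003/0.9997 = 3/9997.
Target odds = 0.99/0.01 = 99.
Need L⁶ ≥ 99 ÷ (3/9997) = 329901.
8⁶ = 262144 < 329901 ≤ 531441 = 9⁶, so L = 9.

9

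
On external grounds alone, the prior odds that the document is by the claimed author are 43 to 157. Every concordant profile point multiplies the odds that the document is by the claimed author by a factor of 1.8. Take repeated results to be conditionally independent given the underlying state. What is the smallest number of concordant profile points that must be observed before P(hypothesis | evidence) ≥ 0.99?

Prior odds = 43/157.
Likelihood ratio per concordant profile point = 1.8.
Target odds: 0.99 ÷ 0.01 = 99.
Require 1.8ⁿ ≥ 99 ÷ (43/157) = 15543/43.
1.8¹⁰ ≈357.047 falls short of 15543/43 but 1.8¹¹ ≈642.684 reaches it, so n = 11.

11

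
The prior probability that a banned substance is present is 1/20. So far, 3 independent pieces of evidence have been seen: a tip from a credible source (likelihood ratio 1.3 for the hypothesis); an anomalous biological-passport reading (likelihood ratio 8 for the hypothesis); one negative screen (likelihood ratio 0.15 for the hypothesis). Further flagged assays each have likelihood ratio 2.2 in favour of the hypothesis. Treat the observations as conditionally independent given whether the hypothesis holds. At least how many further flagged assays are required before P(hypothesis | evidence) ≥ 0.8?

Prior odds = 0.05/0.95 = 1/19.
Combined Bayes factor of the evidence already in hand = 1.3 × 8 × 0.15 = 1.56.
Odds after that evidence = (1/19) × 1.56 = 39/475.
Target odds = 0.8/0.2 = 4.
Need 2.2ⁿ ≥ 4 ÷ (39/475) = 1900/39.
2.2⁴ = 23.4256 falls short of 1900/39 but 2.2⁵ = 51.53632 reaches it, so n = 5.

5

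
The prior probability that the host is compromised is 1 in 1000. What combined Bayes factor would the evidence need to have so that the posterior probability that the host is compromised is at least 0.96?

23976

Prior odds = 0.001/0.999 = 1/999.
Target odds = 0.96/0.04 = 24.
Required Bayes factor = 24 ÷ (1/999) = 23976.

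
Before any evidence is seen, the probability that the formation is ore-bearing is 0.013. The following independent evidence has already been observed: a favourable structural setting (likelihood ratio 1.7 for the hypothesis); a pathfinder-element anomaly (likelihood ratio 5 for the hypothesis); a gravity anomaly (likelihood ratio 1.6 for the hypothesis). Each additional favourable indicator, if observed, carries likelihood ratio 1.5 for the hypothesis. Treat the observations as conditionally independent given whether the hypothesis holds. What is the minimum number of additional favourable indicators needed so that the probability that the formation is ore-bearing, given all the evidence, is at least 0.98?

14

Prior odds = 0.013/0.987 = 13/987.
Combined Bayes factor of the evidence already in hand = 1.7 × 5 × 1.6 = 13.6.
Odds after that evidence = (13/987) × 13.6 = 884/4935.
Target odds = 0.98/0.02 = 49.
Need 1.5ⁿ ≥ 49 ÷ (884/4935) = 241815/884.
1.5¹³ = 1594323/8192 falls short of 241815/884 but 1.5¹⁴ = 4782969/16384 reaches it, so n = 14.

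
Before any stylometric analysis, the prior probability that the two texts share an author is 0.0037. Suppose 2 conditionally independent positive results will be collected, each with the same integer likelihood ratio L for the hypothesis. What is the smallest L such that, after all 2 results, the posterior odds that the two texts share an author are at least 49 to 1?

Prior odds = 0.0037/0.9963 = 37/9963.
Target odds = 49.
Need L² ≥ 49 ÷ (37/9963) = 488187/37.
114² = 12996 < 488187/37 ≤ 13225 = 115², so L = 115.

115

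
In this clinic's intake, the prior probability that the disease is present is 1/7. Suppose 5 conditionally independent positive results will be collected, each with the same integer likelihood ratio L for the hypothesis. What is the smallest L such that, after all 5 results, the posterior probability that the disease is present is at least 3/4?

Prior odds = (1/7)/(6/7) = 1/6.
Target odds = 0.75/0.25 = 3.
Need L⁵ ≥ 3 ÷ (1/6) = 18.
1⁵ = 1 < 18 ≤ 32 = 2⁵, so L = 2.

2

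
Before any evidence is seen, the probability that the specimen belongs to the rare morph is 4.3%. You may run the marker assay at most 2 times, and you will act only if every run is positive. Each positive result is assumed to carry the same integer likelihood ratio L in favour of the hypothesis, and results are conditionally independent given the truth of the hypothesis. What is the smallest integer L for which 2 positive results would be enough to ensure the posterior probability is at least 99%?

Prior odds = 0.043/0.957 = 43/957.
Target odds = 0.99/0.01 = 99.
Need L² ≥ 99 ÷ (43/957) = 94743/43.
46² = 2116 < 94743/43 ≤ 2209 = 47², so L = 47.

47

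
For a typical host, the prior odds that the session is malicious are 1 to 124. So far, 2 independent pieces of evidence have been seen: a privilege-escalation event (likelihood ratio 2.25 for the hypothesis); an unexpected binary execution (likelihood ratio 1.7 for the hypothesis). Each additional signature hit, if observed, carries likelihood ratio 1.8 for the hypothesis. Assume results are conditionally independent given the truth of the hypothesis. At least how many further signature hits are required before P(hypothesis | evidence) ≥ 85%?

9

Prior odds = 1/124.
Combined Bayes factor of the evidence already in hand = 2.25 × 1.7 = 3.825.
Odds after that evidence = (1/124) × 3.825 = 153/4960.
Target odds = 0.85/0.15 = 17/3.
Need 1.8ⁿ ≥ 17/3 ÷ (153/4960) = 4960/27.
1.8⁸ = 43046721/390625 falls short of 4960/27 but 1.8⁹ = 387420489/1953125 reaches it, so n = 9.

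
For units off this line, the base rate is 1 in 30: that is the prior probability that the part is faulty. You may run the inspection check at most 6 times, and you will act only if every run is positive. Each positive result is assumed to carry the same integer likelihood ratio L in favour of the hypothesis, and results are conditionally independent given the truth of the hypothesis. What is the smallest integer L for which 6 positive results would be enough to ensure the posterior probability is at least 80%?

Prior odds = (1/30)/(29/30) = 1/29.
Target odds = 0.8/0.2 = 4.
Need L⁶ ≥ 4 ÷ (1/29) = 116.
2⁶ = 64 < 116 ≤ 729 = 3⁶, so L = 3.

3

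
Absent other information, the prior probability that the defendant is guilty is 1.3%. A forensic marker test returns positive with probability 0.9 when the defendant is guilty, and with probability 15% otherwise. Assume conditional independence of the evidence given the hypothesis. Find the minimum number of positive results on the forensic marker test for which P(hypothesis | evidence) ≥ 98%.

Prior odds = 0.013/0.987 = 13/987.
Likelihood ratio of a positive result = 0.9/0.15 = 6.
Target posterior odds = 0.98/0.02 = 49.
Need (13/987) × 6ⁿ ≥ 49, i.e. 6ⁿ ≥ 48363/13.
6⁴ = 1296 falls short of 48363/13 but 6⁵ = 7776 reaches it, so n = 5.

5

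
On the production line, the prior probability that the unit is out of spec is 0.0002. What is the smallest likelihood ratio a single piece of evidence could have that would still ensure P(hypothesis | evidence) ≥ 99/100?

Prior odds = 0.0002/0.9998 = 1/4999.
Target odds = 0.99/0.01 = 99.
Required Bayes factor = 99 ÷ (1/4999) = 494901.

494901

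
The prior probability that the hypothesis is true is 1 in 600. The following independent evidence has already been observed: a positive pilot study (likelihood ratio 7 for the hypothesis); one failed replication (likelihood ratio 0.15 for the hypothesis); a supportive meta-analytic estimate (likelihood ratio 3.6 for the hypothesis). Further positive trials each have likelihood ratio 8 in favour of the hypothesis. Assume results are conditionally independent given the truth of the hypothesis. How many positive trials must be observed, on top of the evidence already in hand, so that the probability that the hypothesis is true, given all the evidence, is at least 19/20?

Prior odds = (1/600)/(599/600) = 1/599.
Combined Bayes factor of the evidence already in hand = 7 × 0.15 × 3.6 = 3.78.
Odds after that evidence = (1/599) × 3.78 = 189/29950.
Target odds = 0.95/0.05 = 19.
Need 8ⁿ ≥ 19 ÷ (189/29950) = 569050/189.
8³ = 512 falls short of 569050/189 but 8⁴ = 4096 reaches it, so n = 4.

4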